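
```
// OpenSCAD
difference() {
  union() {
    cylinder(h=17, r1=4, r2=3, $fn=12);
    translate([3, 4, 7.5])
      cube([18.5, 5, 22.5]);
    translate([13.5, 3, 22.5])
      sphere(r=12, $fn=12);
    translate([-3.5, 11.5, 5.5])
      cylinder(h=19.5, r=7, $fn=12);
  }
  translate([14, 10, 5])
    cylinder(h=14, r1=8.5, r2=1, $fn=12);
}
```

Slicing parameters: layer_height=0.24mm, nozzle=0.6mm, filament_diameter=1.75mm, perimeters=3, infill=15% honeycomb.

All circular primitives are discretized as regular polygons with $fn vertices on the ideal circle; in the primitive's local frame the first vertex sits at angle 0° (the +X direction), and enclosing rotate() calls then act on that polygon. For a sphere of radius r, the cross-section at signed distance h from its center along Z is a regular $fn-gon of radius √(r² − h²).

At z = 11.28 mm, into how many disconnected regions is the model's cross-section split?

3

At z = 11.28 mm: the cone contributes a regular 12-gon of circumradius 3.336 (interpolated between r1=4 and r2=3 at t=0.664); the cube at (3, 4) is present — its section is the full 18.5×5 rectangle; the sphere at (13.5, 3): section is a regular 12-gon, circumradius = √(r²−h²) = √(12²−11.22²) = 4.256; the cylinder at (-3.5, 11.5): section is a regular 12-gon, circumradius r=7; Combining (union): the regions partially overlap (shared area 18.92 mm²), so overlapping operands fuse into one piece — 3 connected regions; the cone at (14, 10) (r1=8.5→r2=1) has section circumradius 5.136 here — a regular 12-gon; Subtracting the remaining from the first: starting from the result so far, the cone at (14, 10) partially overlaps it — only the 29.56 mm² overlap (of its 79.13 mm²) is removed, clipping the outline — 3 connected regions. The result has 3 disconnected regions.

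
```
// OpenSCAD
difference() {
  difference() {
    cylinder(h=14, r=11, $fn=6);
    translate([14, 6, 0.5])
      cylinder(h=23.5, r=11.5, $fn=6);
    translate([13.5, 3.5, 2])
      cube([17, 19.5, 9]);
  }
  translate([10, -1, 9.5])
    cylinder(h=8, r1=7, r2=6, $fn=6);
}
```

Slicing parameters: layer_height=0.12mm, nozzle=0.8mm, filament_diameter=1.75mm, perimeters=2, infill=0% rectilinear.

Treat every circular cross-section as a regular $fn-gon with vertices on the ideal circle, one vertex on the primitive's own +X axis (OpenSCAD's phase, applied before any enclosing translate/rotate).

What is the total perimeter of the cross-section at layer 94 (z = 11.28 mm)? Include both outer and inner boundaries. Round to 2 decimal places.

At z = 11.28 mm: the r=11 cylinder gives a regular 6-gon of circumradius 11 (constant along its height) (perimeter = 2·6·11.000·sin(180°/6) = 66.00 mm); the cylinder at (14, 6): section is a regular 6-gon, circumradius r=11.5 (perimeter = 2·6·11.500·sin(180°/6) = 69.00 mm); the cube at (13.5, 3.5) is absent (z outside [2, 11]); Taking the first minus the rest: starting from the r=11 cylinder, the r=11.5 cylinder at (14, 6) partially overlaps it — only the 51.68 mm² overlap (of its 343.60 mm²) is removed, clipping the outline — boundary = 65.50 mm; the cone at (10, -1) (r1=7→r2=6) has section circumradius 6.777 here — a regular 6-gon (perimeter = 2·6·6.777·sin(180°/6) = 40.66 mm); After the difference (first − rest): starting from the result so far, the cone at (10, -1) partially overlaps it — only the 20.71 mm² overlap (of its 119.34 mm²) is removed, clipping the outline — boundary = 65.46 mm. Overall, the cross-section is a single solid region. Total boundary length (outer) = 65.46 mm.

65.46 mm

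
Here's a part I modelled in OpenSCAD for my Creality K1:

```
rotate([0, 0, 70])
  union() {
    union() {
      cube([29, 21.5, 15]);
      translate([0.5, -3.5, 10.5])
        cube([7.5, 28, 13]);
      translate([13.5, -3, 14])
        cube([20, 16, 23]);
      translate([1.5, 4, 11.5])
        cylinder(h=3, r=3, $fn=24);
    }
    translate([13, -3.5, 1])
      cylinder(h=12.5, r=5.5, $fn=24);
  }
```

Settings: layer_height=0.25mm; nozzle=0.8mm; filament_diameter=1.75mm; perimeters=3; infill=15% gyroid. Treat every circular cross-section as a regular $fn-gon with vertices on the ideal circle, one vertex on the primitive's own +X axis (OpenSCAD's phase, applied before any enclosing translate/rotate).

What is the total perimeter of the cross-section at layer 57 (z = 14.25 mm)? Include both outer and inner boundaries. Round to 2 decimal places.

130.07 mm

At z = 14.25 mm: the cube (footprint 29×21.5) is included at this height (perimeter 101.00 mm); the 7.5×28 cube at (0.5, -3.5) contributes its full rectangle (perimeter 71.00 mm); the cube at (13.5, -3) is present — its section is the full 20×16 rectangle (perimeter 72.00 mm); the r=3 cylinder at (1.5, 4) gives a regular 24-gon of circumradius 3 (constant along its height) (perimeter = 2·24·3.000·sin(180°/24) = 18.80 mm); Taking the union: the regions partially overlap (shared area 385.28 mm²), so the edge portions inside another operand are dropped and the merged outline is re-measured after clipping — boundary = 130.07 mm; the cylinder at (13, -3.5) does not reach this height (z outside [1, 13.5]); Combining (union): only that combined region is present, so the union is just that shape — boundary = 130.07 mm; (rotated 70° about Z; rotation is an isometry so areas/perimeters/island counts are preserved). Overall, the cross-section is a single solid region. Total boundary length (outer) = 130.07 mm.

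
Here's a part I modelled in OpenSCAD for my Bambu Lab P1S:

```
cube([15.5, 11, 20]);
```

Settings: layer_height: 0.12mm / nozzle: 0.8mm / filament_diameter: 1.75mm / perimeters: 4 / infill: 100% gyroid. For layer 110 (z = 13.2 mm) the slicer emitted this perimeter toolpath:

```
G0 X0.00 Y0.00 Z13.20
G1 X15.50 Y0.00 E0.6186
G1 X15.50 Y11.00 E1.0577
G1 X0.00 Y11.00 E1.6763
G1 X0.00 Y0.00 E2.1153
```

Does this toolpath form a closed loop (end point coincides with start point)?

yes

Start point (G0): (0.00, 0.00). End point (last G1): the path returns to the start — closed.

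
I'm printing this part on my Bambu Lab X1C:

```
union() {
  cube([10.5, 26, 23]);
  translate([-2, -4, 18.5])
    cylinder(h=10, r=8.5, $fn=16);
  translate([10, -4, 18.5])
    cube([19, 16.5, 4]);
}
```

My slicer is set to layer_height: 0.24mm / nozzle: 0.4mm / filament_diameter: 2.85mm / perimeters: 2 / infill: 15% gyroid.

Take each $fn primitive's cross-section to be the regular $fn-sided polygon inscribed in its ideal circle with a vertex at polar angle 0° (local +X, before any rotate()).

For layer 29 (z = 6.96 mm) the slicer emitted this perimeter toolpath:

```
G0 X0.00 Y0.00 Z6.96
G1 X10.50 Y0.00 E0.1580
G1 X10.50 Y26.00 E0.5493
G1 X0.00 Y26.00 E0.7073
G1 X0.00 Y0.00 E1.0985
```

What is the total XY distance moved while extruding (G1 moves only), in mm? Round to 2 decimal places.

Sum the Euclidean lengths of each G1 segment: total = 73.00 mm.

73.00 mm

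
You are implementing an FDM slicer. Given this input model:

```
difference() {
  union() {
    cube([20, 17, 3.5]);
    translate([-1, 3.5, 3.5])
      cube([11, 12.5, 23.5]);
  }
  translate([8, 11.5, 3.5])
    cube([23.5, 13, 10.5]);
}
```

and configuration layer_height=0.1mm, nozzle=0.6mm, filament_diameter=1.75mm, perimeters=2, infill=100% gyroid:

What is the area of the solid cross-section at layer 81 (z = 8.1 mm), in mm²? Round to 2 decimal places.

128.50 mm²

At z = 8.1 mm: the cube is not intersected at this z (z outside [0, 3.5]); the 11×12.5 cube at (-1, 3.5) contributes its full rectangle (area 137.50 mm²); Taking the union: only the 11×12.5 cube at (-1, 3.5) is present, so the union is just that shape — area = 137.50 mm²; the cube at (8, 11.5) is present — its section is the full 23.5×13 rectangle (area 305.50 mm²); Taking the first minus the rest: starting from that combined region (137.50 mm²), the 23.5×13 cube at (8, 11.5) partially overlaps it — only the 9.00 mm² overlap (of its 305.50 mm²) is removed, clipping the outline — area = 128.50 mm². Overall, the cross-section is a single solid region. Net area = 128.50 mm².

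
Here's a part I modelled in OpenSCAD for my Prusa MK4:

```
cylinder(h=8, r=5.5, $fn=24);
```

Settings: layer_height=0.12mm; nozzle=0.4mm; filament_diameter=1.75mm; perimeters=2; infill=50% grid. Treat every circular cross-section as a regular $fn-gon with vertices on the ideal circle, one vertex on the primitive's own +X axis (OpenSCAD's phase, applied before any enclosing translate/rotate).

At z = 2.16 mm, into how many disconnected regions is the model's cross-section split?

1

At z = 2.16 mm: the r=5.5 cylinder gives a regular 24-gon of circumradius 5.5 (constant along its height). The result has 1 disconnected region.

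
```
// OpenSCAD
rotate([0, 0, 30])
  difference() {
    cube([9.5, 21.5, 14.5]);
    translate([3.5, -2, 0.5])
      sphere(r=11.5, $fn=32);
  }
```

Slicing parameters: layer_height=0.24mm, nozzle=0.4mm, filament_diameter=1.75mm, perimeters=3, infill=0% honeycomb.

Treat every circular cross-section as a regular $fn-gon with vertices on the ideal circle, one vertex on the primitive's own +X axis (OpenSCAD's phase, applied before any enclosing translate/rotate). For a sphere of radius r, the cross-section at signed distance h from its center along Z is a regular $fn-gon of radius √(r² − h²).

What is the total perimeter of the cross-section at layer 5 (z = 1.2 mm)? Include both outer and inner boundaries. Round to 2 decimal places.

At z = 1.2 mm: the 9.5×21.5 cube contributes its full rectangle (perimeter 62.00 mm); the sphere at (3.5, -2): section is a regular 32-gon, circumradius = √(r²−h²) = √(11.5²−0.7²) = 11.479 (perimeter = 2·32·11.479·sin(180°/32) = 72.01 mm); After the difference (first − rest): starting from the 9.5×21.5 cube, the r=11.5 sphere at (3.5, -2) partially overlaps it — only the 85.76 mm² overlap (of its 411.28 mm²) is removed, clipping the outline — boundary = 45.77 mm; (rotated 30° about Z; rotation is an isometry so areas/perimeters/island counts are preserved). Overall, the cross-section is a single solid region. Total boundary length (outer) = 45.77 mm.

45.77 mm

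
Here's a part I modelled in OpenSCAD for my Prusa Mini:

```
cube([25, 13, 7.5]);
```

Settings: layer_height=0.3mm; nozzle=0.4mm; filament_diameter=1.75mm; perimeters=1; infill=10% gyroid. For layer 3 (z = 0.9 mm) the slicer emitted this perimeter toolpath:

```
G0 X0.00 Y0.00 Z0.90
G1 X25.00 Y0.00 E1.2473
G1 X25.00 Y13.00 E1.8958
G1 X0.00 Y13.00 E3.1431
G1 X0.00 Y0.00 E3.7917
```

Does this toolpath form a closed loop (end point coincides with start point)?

Start point (G0): (0.00, 0.00). End point (last G1): the path returns to the start — closed.

yes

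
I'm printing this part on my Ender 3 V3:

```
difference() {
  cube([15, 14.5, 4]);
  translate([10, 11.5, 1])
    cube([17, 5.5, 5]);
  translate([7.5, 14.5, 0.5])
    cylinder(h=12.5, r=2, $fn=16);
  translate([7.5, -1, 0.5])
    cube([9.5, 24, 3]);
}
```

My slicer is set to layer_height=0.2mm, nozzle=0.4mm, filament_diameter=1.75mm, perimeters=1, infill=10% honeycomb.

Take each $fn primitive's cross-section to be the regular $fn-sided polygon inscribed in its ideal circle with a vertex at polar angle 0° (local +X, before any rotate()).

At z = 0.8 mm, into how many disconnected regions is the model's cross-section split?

1

At z = 0.8 mm: the 15×14.5 cube contributes its full rectangle; the cube at (10, 11.5) is absent (z outside [1, 6]); the r=2 cylinder at (7.5, 14.5) contributes a regular 16-gon of circumradius 2; the 9.5×24 cube at (7.5, -1) contributes its full rectangle; After the difference (first − rest): starting from the 15×14.5 cube, the r=2 cylinder at (7.5, 14.5) partially overlaps it — only the 6.12 mm² overlap (of its 12.25 mm²) is removed, clipping the outline; the 9.5×24 cube at (7.5, -1) partially overlaps it — only the 105.69 mm² overlap (of its 228.00 mm²) is removed, clipping the outline — 1 connected region. The result has 1 disconnected region.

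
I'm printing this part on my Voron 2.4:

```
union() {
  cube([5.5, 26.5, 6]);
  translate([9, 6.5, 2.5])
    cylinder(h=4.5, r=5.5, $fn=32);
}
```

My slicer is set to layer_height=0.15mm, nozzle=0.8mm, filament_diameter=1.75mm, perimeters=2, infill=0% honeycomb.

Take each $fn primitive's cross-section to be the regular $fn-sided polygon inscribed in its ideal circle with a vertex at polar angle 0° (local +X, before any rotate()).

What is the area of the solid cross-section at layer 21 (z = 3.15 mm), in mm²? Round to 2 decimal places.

228.54 mm²

At z = 3.15 mm: the cube (footprint 5.5×26.5) is included at this height (area 145.75 mm²); the cylinder at (9, 6.5): section is a regular 32-gon, circumradius r=5.5 (area = (32/2)·5.500²·sin(360°/32) = 94.42 mm²); Taking the union: the regions partially overlap — summed areas 240.17 mm² minus the doubly-counted overlap 11.63 mm² gives 228.54 mm² — area = 228.54 mm². Overall, the cross-section is a single solid region. Net area = 228.54 mm².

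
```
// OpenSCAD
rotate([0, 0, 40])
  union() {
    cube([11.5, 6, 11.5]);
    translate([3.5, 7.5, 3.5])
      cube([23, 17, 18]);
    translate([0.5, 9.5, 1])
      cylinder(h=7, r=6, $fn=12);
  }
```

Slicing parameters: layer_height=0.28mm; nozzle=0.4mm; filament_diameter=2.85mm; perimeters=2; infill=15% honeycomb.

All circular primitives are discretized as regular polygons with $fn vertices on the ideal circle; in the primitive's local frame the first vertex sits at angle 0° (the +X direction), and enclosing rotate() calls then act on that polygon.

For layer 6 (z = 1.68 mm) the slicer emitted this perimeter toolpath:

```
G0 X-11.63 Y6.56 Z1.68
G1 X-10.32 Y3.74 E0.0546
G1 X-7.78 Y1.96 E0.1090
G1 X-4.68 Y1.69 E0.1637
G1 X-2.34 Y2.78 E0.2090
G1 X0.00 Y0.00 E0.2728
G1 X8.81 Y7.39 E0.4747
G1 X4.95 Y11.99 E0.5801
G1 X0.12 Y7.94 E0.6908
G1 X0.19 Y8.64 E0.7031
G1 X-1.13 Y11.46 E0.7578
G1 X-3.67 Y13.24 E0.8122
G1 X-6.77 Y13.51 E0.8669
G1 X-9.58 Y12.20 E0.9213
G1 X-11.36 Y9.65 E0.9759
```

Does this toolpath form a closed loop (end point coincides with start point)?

Start point (G0): (-11.63, 6.56). End point (last G1): the path does not return to the start — open.

no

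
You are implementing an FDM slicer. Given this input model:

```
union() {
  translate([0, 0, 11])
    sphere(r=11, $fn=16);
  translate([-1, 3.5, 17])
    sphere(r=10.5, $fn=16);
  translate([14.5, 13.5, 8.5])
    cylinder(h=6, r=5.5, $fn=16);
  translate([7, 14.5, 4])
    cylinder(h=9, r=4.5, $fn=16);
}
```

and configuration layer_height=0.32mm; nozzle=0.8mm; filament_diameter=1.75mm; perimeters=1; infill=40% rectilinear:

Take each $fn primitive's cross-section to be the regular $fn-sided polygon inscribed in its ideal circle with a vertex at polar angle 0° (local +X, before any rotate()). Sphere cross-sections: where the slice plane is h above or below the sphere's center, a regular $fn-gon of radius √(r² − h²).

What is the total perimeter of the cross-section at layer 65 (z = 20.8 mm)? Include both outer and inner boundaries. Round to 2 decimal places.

61.11 mm

At z = 20.8 mm: the r=11 sphere contributes a regular 16-gon of circumradius √(11²−9.8²) = 4.996 (perimeter = 2·16·4.996·sin(180°/16) = 31.19 mm); the r=10.5 sphere at (-1, 3.5) slices to a regular 16-gon of circumradius 9.788 (√(r²−h²) with h=3.8 from center) (perimeter = 2·16·9.788·sin(180°/16) = 61.11 mm); the cylinder at (14.5, 13.5) does not reach this height (z outside [8.5, 14.5]); the cylinder at (7, 14.5) is not intersected at this z (z outside [4, 13]); Combining (union): the r=11 sphere lies entirely inside the r=10.5 sphere at (-1, 3.5), so the union is just the r=10.5 sphere at (-1, 3.5) — boundary = 61.11 mm. Overall, the cross-section is a single solid region. Total boundary length (outer) = 61.11 mm.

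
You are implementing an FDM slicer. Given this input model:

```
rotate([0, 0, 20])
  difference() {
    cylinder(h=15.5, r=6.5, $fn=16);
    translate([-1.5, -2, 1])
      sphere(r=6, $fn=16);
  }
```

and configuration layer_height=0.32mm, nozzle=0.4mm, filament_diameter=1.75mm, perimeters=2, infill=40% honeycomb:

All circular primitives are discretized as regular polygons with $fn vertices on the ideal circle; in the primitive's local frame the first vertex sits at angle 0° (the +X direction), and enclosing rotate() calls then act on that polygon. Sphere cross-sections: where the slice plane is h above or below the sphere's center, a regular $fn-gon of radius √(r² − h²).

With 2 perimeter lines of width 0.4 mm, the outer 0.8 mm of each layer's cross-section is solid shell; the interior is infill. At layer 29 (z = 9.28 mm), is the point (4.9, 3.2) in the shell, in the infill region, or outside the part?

shell

At z = 9.28 mm: the r=6.5 cylinder contributes a regular 16-gon of circumradius 6.5; the sphere at (-1.5, -2) is not intersected at this z (|z−center|=8.280 > r=6); Taking the first minus the rest: none of the subtracted shapes is present at this height, so the r=6.5 cylinder is unchanged — 1 connected region; (rotated 20° about Z; rotation is an isometry so areas/perimeters/island counts are preserved). Overall, the cross-section is a single solid region. Undo the 20° rotation: the query point maps to (5.699, 1.331) in the un-rotated model frame. The nearest boundary edge runs (6.50, 0.00)→(6.01, 2.49); distance from the point to it = 0.53 mm. The point is inside the cross-section, 0.53 mm from the nearest boundary — within the 0.8 mm shell band (2 × 0.4).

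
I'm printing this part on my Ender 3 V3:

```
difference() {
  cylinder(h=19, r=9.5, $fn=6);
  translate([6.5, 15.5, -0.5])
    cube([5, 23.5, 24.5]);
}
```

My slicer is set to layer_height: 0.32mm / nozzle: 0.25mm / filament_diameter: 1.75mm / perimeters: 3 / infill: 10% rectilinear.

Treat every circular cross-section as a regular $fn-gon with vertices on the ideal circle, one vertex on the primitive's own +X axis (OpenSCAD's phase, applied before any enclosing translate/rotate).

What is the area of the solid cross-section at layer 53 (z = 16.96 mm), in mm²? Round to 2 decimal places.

234.48 mm²

At z = 16.96 mm: the r=9.5 cylinder gives a regular 6-gon of circumradius 9.5 (constant along its height) (area = (6/2)·9.500²·sin(360°/6) = 234.48 mm²); the 5×23.5 cube at (6.5, 15.5) contributes its full rectangle (area 117.50 mm²); After the difference (first − rest): starting from the r=9.5 cylinder (234.48 mm²), the 5×23.5 cube at (6.5, 15.5) misses the remaining region (no effect) — area = 234.48 mm². Overall, the cross-section is a single solid region. Net area = 234.48 mm².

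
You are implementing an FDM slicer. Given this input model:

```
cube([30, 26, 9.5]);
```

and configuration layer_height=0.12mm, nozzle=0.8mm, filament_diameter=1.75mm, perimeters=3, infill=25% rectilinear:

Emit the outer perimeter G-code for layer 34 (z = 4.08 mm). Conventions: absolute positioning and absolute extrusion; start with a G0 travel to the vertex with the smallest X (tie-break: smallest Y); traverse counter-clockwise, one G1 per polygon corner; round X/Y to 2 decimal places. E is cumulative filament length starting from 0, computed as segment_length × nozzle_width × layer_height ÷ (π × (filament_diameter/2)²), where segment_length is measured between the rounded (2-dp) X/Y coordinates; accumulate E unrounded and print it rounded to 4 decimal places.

At z = 4.08 mm: the 30×26 cube contributes its full rectangle. The outline is a single polygon with 4 vertices. Extrusion per mm of travel: 0.8 × 0.12 / (π × 0.875²) = 0.039912. Accumulating E over each segment gives final E = 4.4702.

G0 X0.00 Y0.00 Z4.08
G1 X30.00 Y0.00 E1.1974
G1 X30.00 Y26.00 E2.2351
G1 X0.00 Y26.00 E3.4324
G1 X0.00 Y0.00 E4.4702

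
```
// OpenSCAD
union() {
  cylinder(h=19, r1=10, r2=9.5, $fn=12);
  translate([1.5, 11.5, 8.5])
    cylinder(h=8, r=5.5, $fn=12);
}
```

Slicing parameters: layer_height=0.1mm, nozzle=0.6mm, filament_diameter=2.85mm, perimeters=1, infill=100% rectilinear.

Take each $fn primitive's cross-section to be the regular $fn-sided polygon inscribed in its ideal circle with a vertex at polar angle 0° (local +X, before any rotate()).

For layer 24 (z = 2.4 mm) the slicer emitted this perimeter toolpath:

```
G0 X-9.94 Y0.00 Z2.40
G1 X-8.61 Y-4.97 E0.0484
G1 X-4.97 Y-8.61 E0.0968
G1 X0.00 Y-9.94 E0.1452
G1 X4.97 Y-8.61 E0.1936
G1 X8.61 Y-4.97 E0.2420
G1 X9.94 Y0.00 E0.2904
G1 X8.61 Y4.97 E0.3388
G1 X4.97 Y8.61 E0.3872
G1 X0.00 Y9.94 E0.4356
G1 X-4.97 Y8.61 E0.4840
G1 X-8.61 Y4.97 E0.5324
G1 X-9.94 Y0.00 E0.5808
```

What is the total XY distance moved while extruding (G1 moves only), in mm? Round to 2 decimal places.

Sum the Euclidean lengths of each G1 segment: total = 61.75 mm.

61.75 mm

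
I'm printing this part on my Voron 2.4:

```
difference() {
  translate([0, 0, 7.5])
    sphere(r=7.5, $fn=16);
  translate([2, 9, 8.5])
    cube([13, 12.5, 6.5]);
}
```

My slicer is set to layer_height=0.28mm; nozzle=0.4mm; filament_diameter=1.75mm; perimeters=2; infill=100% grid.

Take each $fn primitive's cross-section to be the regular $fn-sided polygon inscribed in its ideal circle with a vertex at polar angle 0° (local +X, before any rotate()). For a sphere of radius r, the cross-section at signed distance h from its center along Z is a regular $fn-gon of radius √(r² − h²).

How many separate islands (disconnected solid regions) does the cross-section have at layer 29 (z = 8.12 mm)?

1

At z = 8.12 mm: the r=7.5 sphere contributes a regular 16-gon of circumradius √(7.5²−0.62²) = 7.474; the cube at (2, 9) is absent (z outside [8.5, 15]); Subtracting the remaining from the first: none of the subtracted shapes is present at this height, so the r=7.5 sphere is unchanged — 1 connected region. Overall, the cross-section is a single solid region. Island count = 1.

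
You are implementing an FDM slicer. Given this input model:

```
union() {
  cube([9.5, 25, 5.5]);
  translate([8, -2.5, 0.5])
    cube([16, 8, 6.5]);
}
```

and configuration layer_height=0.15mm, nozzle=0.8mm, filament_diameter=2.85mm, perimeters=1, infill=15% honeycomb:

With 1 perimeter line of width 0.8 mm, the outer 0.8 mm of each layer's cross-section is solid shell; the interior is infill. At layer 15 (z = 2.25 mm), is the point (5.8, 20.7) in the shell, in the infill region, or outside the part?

infill

At z = 2.25 mm: the 9.5×25 cube contributes its full rectangle; the cube at (8, -2.5) (footprint 16×8) is included at this height; Combining (union): the regions partially overlap (shared area 8.25 mm²), so overlapping operands fuse into one piece — 1 connected region. Overall, the cross-section is a single solid region. The nearest boundary edge runs (9.50, 25.00)→(9.50, 5.50); distance from the point to it = 3.70 mm. The point is inside the cross-section and 3.70 mm from the nearest boundary — more than the 0.8 mm shell width (1 × 0.8), so it's in the infill interior.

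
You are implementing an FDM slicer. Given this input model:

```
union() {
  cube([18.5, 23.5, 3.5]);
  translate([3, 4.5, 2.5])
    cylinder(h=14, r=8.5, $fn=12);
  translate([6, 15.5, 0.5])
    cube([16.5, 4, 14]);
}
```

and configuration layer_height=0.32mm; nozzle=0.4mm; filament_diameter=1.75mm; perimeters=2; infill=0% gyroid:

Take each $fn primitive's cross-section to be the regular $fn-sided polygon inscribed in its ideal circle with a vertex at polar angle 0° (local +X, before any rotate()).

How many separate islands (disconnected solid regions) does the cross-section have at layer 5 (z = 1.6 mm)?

At z = 1.6 mm: the cube is present — its section is the full 18.5×23.5 rectangle; the cylinder at (3, 4.5) does not reach this height (z outside [2.5, 16.5]); the cube at (6, 15.5) (footprint 16.5×4) is included at this height; Combining (union): the regions partially overlap (shared area 50.00 mm²), so overlapping operands fuse into one piece — 1 connected region. Overall, the cross-section is a single solid region. Island count = 1.

1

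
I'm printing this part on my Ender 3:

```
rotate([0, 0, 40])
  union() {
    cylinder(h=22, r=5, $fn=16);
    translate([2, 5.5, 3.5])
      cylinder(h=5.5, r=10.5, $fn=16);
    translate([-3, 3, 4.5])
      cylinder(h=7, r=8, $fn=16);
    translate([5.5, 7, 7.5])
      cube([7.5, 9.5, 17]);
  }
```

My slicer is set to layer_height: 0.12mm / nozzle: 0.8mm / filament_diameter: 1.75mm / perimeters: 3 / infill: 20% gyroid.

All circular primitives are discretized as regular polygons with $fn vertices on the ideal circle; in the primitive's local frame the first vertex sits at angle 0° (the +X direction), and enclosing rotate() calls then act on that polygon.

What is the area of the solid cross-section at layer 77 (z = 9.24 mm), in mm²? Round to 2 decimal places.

At z = 9.24 mm: the cylinder: section is a regular 16-gon, circumradius r=5 (area = (16/2)·5.000²·sin(360°/16) = 76.54 mm²); the cylinder at (2, 5.5) does not reach this height (z outside [3.5, 9]); the cylinder at (-3, 3): section is a regular 16-gon, circumradius r=8 (area = (16/2)·8.000²·sin(360°/16) = 195.93 mm²); the cube at (5.5, 7) is present — its section is the full 7.5×9.5 rectangle (area 71.25 mm²); Taking the union: the regions partially overlap — summed areas 343.72 mm² minus the doubly-counted overlap 68.28 mm² gives 275.44 mm² — area = 275.44 mm²; (whole slice rotated 40° about Z — lengths, areas and connectivity unchanged). Overall, the cross-section has 2 separate islands. Net area = 275.44 mm².

275.44 mm²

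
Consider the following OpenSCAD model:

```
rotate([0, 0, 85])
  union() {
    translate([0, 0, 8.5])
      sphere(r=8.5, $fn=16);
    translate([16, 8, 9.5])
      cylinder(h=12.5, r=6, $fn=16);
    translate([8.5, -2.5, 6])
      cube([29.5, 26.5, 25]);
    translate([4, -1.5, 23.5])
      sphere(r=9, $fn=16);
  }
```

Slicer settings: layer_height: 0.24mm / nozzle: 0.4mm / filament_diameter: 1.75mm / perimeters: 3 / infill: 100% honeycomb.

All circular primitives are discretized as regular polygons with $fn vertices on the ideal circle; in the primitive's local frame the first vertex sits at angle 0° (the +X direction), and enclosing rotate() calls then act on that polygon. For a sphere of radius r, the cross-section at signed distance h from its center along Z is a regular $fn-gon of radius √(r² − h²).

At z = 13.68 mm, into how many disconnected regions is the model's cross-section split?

2

At z = 13.68 mm: the sphere: section is a regular 16-gon, circumradius = √(r²−h²) = √(8.5²−5.18²) = 6.739; the r=6 cylinder at (16, 8) contributes a regular 16-gon of circumradius 6; the cube at (8.5, -2.5) (footprint 29.5×26.5) is included at this height; the sphere at (4, -1.5) is not intersected at this z (|z−center|=9.820 > r=9); Taking the union: the regions partially overlap (shared area 110.21 mm²), so overlapping operands fuse into one piece — 2 connected regions; (whole slice rotated 85° about Z — lengths, areas and connectivity unchanged). The result has 2 disconnected regions.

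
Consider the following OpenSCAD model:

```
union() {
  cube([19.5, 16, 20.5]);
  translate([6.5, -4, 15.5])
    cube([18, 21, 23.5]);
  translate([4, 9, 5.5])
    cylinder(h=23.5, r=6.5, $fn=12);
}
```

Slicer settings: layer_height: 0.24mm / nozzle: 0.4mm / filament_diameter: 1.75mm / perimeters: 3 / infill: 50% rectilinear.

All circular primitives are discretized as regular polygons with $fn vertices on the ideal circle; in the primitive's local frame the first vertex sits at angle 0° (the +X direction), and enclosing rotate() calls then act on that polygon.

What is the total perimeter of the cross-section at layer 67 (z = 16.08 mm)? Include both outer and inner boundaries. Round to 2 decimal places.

At z = 16.08 mm: the cube (footprint 19.5×16) is included at this height (perimeter 71.00 mm); the 18×21 cube at (6.5, -4) contributes its full rectangle (perimeter 78.00 mm); the cylinder at (4, 9): section is a regular 12-gon, circumradius r=6.5 (perimeter = 2·12·6.500·sin(180°/12) = 40.38 mm); Merging all regions: the regions partially overlap (shared area 318.68 mm²), so the edge portions inside another operand are dropped and the merged outline is re-measured after clipping — boundary = 92.58 mm. Overall, the cross-section is a single solid region. Total boundary length (outer) = 92.58 mm.

92.58 mm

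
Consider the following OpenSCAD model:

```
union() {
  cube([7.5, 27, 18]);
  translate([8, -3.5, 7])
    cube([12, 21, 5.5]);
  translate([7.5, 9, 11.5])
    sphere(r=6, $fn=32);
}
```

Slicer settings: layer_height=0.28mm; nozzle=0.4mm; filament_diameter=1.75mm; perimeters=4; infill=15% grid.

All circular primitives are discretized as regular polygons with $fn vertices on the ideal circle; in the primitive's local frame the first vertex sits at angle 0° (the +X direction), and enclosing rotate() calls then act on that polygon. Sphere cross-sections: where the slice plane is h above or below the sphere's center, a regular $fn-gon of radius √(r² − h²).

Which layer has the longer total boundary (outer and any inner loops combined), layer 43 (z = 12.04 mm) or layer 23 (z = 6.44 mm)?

Layer 43 (z = 12.04): the cube (footprint 7.5×27) is included at this height (perimeter 69.00 mm); the 12×21 cube at (8, -3.5) contributes its full rectangle (perimeter 66.00 mm); the r=6 sphere at (7.5, 9) contributes a regular 32-gon of circumradius √(6²−0.54²) = 5.976 (perimeter = 2·32·5.976·sin(180°/32) = 37.49 mm); Merging all regions: the regions partially overlap (shared area 105.51 mm²), so the edge portions inside another operand are dropped and the merged outline is re-measured after clipping — boundary = 112.20 mm. So its perimeter = 112.20 mm. Layer 23 (z = 6.44): the 7.5×27 cube contributes its full rectangle (perimeter 69.00 mm); the cube at (8, -3.5) is absent (z outside [7, 12.5]); the sphere at (7.5, 9): section is a regular 32-gon, circumradius = √(r²−h²) = √(6²−5.06²) = 3.224 (perimeter = 2·32·3.224·sin(180°/32) = 20.23 mm); Merging all regions: the regions partially overlap (shared area 16.23 mm²), so the edge portions inside another operand are dropped and the merged outline is re-measured after clipping — boundary = 72.66 mm. So its perimeter = 72.66 mm. Layer 43 is larger (112.20 vs 72.66 mm).

layer 43 (z = 12.04 mm)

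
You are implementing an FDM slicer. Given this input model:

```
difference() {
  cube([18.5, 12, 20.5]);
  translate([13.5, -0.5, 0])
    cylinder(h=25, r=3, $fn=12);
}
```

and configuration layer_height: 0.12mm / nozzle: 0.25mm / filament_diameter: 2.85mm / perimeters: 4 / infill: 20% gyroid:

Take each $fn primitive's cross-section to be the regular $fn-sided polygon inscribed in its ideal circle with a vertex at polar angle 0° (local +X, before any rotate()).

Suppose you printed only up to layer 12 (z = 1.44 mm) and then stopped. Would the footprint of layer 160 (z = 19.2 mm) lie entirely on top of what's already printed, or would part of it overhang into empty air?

Compare the two slices. At z = 1.44: the 18.5×12 cube contributes its full rectangle (area 222.00 mm²); the cylinder at (13.5, -0.5): section is a regular 12-gon, circumradius r=3 (area = (12/2)·3.000²·sin(360°/12) = 27.00 mm²); Subtracting the remaining from the first: starting from the 18.5×12 cube (222.00 mm²), the r=3 cylinder at (13.5, -0.5) partially overlaps it — only the 10.57 mm² overlap (of its 27.00 mm²) is removed, clipping the outline — area = 211.43 mm². At z = 19.2: the 18.5×12 cube contributes its full rectangle (area 222.00 mm²); the cylinder at (13.5, -0.5): section is a regular 12-gon, circumradius r=3 (area = (12/2)·3.000²·sin(360°/12) = 27.00 mm²); Taking the first minus the rest: starting from the 18.5×12 cube (222.00 mm²), the r=3 cylinder at (13.5, -0.5) partially overlaps it — only the 10.57 mm² overlap (of its 27.00 mm²) is removed, clipping the outline — area = 211.43 mm². Checking containment: the cross-section at z = 19.2 is a subset of the cross-section at z = 1.44.

entirely on top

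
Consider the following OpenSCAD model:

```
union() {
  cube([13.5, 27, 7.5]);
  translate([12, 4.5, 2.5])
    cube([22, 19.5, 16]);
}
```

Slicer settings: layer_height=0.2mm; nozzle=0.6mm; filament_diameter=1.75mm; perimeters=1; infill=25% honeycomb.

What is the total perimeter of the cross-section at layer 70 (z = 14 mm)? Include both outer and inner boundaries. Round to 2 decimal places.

At z = 14 mm: the cube is absent (z outside [0, 7.5]); the cube at (12, 4.5) (footprint 22×19.5) is included at this height (perimeter 83.00 mm); Combining (union): only the 22×19.5 cube at (12, 4.5) is present, so the union is just that shape — boundary = 83.00 mm. Overall, the cross-section is a single solid region. Total boundary length (outer) = 83.00 mm.

83.00 mm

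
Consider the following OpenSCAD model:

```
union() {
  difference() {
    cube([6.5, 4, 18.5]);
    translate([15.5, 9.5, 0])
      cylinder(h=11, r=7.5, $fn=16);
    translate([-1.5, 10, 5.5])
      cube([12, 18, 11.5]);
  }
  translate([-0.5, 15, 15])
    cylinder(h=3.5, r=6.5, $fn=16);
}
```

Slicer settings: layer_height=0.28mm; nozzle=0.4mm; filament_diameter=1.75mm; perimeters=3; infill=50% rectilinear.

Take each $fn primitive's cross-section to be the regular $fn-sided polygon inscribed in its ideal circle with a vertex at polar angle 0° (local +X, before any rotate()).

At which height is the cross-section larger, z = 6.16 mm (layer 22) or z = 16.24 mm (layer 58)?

layer 58 (z = 16.24 mm)

Layer 22 (z = 6.16): the cube is present — its section is the full 6.5×4 rectangle (area 26.00 mm²); the r=7.5 cylinder at (15.5, 9.5) gives a regular 16-gon of circumradius 7.5 (constant along its height) (area = (16/2)·7.500²·sin(360°/16) = 172.21 mm²); the cube at (-1.5, 10) (footprint 12×18) is included at this height (area 216.00 mm²); Subtracting the remaining from the first: starting from the 6.5×4 cube (26.00 mm²), the r=7.5 cylinder at (15.5, 9.5) misses the remaining region (no effect); the 12×18 cube at (-1.5, 10) misses the remaining region (no effect) — area = 26.00 mm²; the cylinder at (-0.5, 15) is not intersected at this z (z outside [15, 18.5]); Merging all regions: only that combined region is present, so the union is just that shape — area = 26.00 mm². So its area = 26.00 mm². Layer 58 (z = 16.24): the cube (footprint 6.5×4) is included at this height (area 26.00 mm²); the cylinder at (15.5, 9.5) does not reach this height (z outside [0, 11]); the cube at (-1.5, 10) is present — its section is the full 12×18 rectangle (area 216.00 mm²); After the difference (first − rest): starting from the 6.5×4 cube (26.00 mm²), the 12×18 cube at (-1.5, 10) misses the remaining region (no effect) — area = 26.00 mm²; the cylinder at (-0.5, 15): section is a regular 16-gon, circumradius r=6.5 (area = (16/2)·6.500²·sin(360°/16) = 129.35 mm²); Combining (union): the 2 present regions are separate (no shared area or edge), so areas and boundary lengths simply add and each stays a separate island — area = 155.35 mm². So its area = 155.35 mm². Layer 58 is larger (155.35 vs 26.00 mm²).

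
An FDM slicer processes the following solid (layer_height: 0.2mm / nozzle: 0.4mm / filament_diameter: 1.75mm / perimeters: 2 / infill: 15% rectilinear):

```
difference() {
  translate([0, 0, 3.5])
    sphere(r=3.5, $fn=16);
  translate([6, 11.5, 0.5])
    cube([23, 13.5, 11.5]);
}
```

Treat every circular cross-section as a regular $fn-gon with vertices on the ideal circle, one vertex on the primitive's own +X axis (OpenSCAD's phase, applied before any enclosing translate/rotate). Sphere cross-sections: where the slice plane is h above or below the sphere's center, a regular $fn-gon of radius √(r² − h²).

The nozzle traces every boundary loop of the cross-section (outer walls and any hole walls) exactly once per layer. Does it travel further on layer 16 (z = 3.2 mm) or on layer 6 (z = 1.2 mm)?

Layer 16 (z = 3.2): the r=3.5 sphere slices to a regular 16-gon of circumradius 3.487 (√(r²−h²) with h=0.3 from center) (perimeter = 2·16·3.487·sin(180°/16) = 21.77 mm); the cube at (6, 11.5) is present — its section is the full 23×13.5 rectangle (perimeter 73.00 mm); After the difference (first − rest): starting from the r=3.5 sphere, the 23×13.5 cube at (6, 11.5) misses the remaining region (no effect) — boundary = 21.77 mm. So its perimeter = 21.77 mm. Layer 6 (z = 1.2): the r=3.5 sphere slices to a regular 16-gon of circumradius 2.638 (√(r²−h²) with h=2.3 from center) (perimeter = 2·16·2.638·sin(180°/16) = 16.47 mm); the cube at (6, 11.5) is present — its section is the full 23×13.5 rectangle (perimeter 73.00 mm); After the difference (first − rest): starting from the r=3.5 sphere, the 23×13.5 cube at (6, 11.5) misses the remaining region (no effect) — boundary = 16.47 mm. So its perimeter = 16.47 mm. Layer 16 is larger (21.77 vs 16.47 mm).

layer 16 (z = 3.2 mm)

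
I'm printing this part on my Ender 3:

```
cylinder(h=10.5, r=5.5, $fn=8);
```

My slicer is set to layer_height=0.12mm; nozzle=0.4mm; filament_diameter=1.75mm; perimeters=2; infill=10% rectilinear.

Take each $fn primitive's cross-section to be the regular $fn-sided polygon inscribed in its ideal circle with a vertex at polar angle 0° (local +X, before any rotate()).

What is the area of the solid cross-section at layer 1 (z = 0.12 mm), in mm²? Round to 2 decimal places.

85.56 mm²

At z = 0.12 mm: the r=5.5 cylinder contributes a regular 8-gon of circumradius 5.5 (area = (8/2)·5.500²·sin(360°/8) = 85.56 mm²). Overall, the cross-section is a single solid region. Net area = 85.56 mm².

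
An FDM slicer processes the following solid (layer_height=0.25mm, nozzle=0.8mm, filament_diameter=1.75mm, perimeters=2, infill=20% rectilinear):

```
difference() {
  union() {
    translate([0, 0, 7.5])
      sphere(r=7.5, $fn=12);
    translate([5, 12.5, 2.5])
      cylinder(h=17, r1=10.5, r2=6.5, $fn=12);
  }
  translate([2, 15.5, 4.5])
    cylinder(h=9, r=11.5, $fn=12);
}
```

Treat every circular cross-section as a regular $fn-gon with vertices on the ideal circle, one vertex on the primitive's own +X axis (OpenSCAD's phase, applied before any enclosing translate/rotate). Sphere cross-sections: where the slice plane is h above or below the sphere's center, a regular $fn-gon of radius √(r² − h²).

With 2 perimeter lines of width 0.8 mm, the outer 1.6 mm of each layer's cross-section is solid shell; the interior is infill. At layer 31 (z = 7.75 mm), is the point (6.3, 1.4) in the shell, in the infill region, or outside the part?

shell

At z = 7.75 mm: the r=7.5 sphere contributes a regular 12-gon of circumradius √(7.5²−0.25²) = 7.496; the cone at (5, 12.5) contributes a regular 12-gon of circumradius 9.265 (interpolated between r1=10.5 and r2=6.5 at t=0.309); Taking the union: the regions partially overlap (shared area 18.33 mm²), so overlapping operands fuse into one piece — 1 connected region; the r=11.5 cylinder at (2, 15.5) gives a regular 12-gon of circumradius 11.5 (constant along its height); Subtracting the remaining from the first: starting from the result so far, the r=11.5 cylinder at (2, 15.5) partially overlaps it — only the 235.05 mm² overlap (of its 396.75 mm²) is removed, clipping the outline — 1 connected region. Overall, the cross-section is a single solid region. The nearest boundary edge runs (6.52, 3.64)→(7.50, 0.00); distance from the point to it = 0.79 mm. The point is inside the cross-section, 0.79 mm from the nearest boundary — within the 1.6 mm shell band (2 × 0.8).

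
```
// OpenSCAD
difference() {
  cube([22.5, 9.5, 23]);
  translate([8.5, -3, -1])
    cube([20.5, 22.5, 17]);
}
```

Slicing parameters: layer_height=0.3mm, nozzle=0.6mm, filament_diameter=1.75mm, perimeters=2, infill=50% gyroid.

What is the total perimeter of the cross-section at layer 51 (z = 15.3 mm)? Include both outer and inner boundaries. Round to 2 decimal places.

36.00 mm

At z = 15.3 mm: the cube (footprint 22.5×9.5) is included at this height (perimeter 64.00 mm); the cube at (8.5, -3) is present — its section is the full 20.5×22.5 rectangle (perimeter 86.00 mm); Taking the first minus the rest: starting from the 22.5×9.5 cube, the 20.5×22.5 cube at (8.5, -3) partially overlaps it — only the 133.00 mm² overlap (of its 461.25 mm²) is removed, clipping the outline — boundary = 36.00 mm. Overall, the cross-section is a single solid region. Total boundary length (outer) = 36.00 mm.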